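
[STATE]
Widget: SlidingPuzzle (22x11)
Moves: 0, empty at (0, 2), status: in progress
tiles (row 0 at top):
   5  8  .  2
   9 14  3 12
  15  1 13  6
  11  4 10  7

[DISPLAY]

┌────┬────┬────┬────┐ 
│  5 │  8 │    │  2 │ 
├────┼────┼────┼────┤ 
│  9 │ 14 │  3 │ 12 │ 
├────┼────┼────┼────┤ 
│ 15 │  1 │ 13 │  6 │ 
├────┼────┼────┼────┤ 
│ 11 │  4 │ 10 │  7 │ 
└────┴────┴────┴────┘ 
Moves: 0              
                      


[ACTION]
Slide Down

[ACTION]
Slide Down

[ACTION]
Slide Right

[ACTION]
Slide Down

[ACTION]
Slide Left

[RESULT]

┌────┬────┬────┬────┐ 
│  5 │  8 │    │  2 │ 
├────┼────┼────┼────┤ 
│  9 │ 14 │  3 │ 12 │ 
├────┼────┼────┼────┤ 
│ 15 │  1 │ 13 │  6 │ 
├────┼────┼────┼────┤ 
│ 11 │  4 │ 10 │  7 │ 
└────┴────┴────┴────┘ 
Moves: 2              
                      


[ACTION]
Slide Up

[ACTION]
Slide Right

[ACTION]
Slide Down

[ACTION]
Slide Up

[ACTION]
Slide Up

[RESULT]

┌────┬────┬────┬────┐ 
│  5 │  8 │  3 │  2 │ 
├────┼────┼────┼────┤ 
│  9 │  1 │ 14 │ 12 │ 
├────┼────┼────┼────┤ 
│ 15 │    │ 13 │  6 │ 
├────┼────┼────┼────┤ 
│ 11 │  4 │ 10 │  7 │ 
└────┴────┴────┴────┘ 
Moves: 7              
                      


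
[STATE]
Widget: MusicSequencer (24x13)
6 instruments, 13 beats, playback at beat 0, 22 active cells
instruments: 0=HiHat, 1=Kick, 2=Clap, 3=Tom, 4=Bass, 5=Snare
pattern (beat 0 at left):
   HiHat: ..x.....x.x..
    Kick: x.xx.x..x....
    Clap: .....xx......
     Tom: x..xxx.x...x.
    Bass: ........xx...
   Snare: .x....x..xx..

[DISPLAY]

      ▼123456789012     
 HiHat··█·····█·█··     
  Kick█·██·█··█····     
  Clap·····██······     
   Tom█··███·█···█·     
  Bass········██···     
 Snare·█····█··██··     
                        
                        
                        
                        
                        
                        


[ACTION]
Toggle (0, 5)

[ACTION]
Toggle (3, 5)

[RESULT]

      ▼123456789012     
 HiHat··█··█··█·█··     
  Kick█·██·█··█····     
  Clap·····██······     
   Tom█··██··█···█·     
  Bass········██···     
 Snare·█····█··██··     
                        
                        
                        
                        
                        
                        


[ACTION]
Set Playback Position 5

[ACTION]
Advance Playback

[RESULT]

      012345▼789012     
 HiHat··█··█··█·█··     
  Kick█·██·█··█····     
  Clap·····██······     
   Tom█··██··█···█·     
  Bass········██···     
 Snare·█····█··██··     
                        
                        
                        
                        
                        
                        


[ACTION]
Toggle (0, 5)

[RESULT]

      012345▼789012     
 HiHat··█·····█·█··     
  Kick█·██·█··█····     
  Clap·····██······     
   Tom█··██··█···█·     
  Bass········██···     
 Snare·█····█··██··     
                        
                        
                        
                        
                        
                        


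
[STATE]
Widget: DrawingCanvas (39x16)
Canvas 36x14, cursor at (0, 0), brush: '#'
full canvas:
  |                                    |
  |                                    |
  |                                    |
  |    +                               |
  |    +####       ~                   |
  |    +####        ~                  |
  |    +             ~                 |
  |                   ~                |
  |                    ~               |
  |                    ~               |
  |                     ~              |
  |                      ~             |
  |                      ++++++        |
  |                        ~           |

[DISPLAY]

+                                      
                                       
                                       
    +                                  
    +####       ~                      
    +####        ~                     
    +             ~                    
                   ~                   
                    ~                  
                    ~                  
                     ~                 
                      ~                
                      ++++++           
                        ~              
                                       
                                       


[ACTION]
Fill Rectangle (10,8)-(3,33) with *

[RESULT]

+                                      
                                       
                                       
    +   **************************     
    +###**************************     
    +###**************************     
    +   **************************     
        **************************     
        **************************     
        **************************     
        **************************     
                      ~                
                      ++++++           
                        ~              
                                       
                                       


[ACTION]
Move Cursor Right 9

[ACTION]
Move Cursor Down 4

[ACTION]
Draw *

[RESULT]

                                       
                                       
                                       
    +   **************************     
    +###**************************     
    +###**************************     
    +   **************************     
        **************************     
        **************************     
        **************************     
        **************************     
                      ~                
                      ++++++           
                        ~              
                                       
                                       


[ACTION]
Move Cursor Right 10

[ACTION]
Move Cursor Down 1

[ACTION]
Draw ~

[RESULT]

                                       
                                       
                                       
    +   **************************     
    +###**************************     
    +###***********~**************     
    +   **************************     
        **************************     
        **************************     
        **************************     
        **************************     
                      ~                
                      ++++++           
                        ~              
                                       
                                       


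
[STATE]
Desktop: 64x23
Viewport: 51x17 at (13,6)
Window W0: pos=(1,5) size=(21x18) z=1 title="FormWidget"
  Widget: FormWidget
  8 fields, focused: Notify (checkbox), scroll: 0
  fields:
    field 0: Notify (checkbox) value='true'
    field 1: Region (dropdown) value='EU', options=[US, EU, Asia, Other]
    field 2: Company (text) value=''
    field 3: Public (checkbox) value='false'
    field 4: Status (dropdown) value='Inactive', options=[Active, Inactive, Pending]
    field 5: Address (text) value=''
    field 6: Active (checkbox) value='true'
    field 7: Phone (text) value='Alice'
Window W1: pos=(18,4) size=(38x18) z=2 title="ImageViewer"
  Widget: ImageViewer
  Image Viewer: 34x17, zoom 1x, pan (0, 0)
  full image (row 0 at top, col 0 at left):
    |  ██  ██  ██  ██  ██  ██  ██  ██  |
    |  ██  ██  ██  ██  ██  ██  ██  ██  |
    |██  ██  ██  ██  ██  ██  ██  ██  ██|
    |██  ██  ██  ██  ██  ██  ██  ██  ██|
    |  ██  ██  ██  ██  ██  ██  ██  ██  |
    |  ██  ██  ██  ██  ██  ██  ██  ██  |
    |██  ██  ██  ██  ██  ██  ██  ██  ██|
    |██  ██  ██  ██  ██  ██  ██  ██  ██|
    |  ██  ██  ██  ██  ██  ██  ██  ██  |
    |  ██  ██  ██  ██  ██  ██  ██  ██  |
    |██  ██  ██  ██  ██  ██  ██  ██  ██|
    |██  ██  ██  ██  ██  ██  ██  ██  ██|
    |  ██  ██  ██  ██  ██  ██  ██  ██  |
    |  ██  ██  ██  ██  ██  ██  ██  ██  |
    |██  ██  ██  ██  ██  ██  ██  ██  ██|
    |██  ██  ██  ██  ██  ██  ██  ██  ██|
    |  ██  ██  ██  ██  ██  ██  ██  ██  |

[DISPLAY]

     ┠────────────────────────────────────┨        
─────┃  ██  ██  ██  ██  ██  ██  ██  ██    ┃        
   [x┃  ██  ██  ██  ██  ██  ██  ██  ██    ┃        
   [E┃██  ██  ██  ██  ██  ██  ██  ██  ██  ┃        
   [ ┃██  ██  ██  ██  ██  ██  ██  ██  ██  ┃        
   [ ┃  ██  ██  ██  ██  ██  ██  ██  ██    ┃        
   [I┃  ██  ██  ██  ██  ██  ██  ██  ██    ┃        
   [ ┃██  ██  ██  ██  ██  ██  ██  ██  ██  ┃        
   [x┃██  ██  ██  ██  ██  ██  ██  ██  ██  ┃        
   [A┃  ██  ██  ██  ██  ██  ██  ██  ██    ┃        
     ┃  ██  ██  ██  ██  ██  ██  ██  ██    ┃        
     ┃██  ██  ██  ██  ██  ██  ██  ██  ██  ┃        
     ┃██  ██  ██  ██  ██  ██  ██  ██  ██  ┃        
     ┃  ██  ██  ██  ██  ██  ██  ██  ██    ┃        
     ┃  ██  ██  ██  ██  ██  ██  ██  ██    ┃        
     ┗━━━━━━━━━━━━━━━━━━━━━━━━━━━━━━━━━━━━┛        
━━━━━━━━┛                                          


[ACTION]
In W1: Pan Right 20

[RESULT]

     ┠────────────────────────────────────┨        
─────┃  ██  ██  ██                        ┃        
   [x┃  ██  ██  ██                        ┃        
   [E┃██  ██  ██  ██                      ┃        
   [ ┃██  ██  ██  ██                      ┃        
   [ ┃  ██  ██  ██                        ┃        
   [I┃  ██  ██  ██                        ┃        
   [ ┃██  ██  ██  ██                      ┃        
   [x┃██  ██  ██  ██                      ┃        
   [A┃  ██  ██  ██                        ┃        
     ┃  ██  ██  ██                        ┃        
     ┃██  ██  ██  ██                      ┃        
     ┃██  ██  ██  ██                      ┃        
     ┃  ██  ██  ██                        ┃        
     ┃  ██  ██  ██                        ┃        
     ┗━━━━━━━━━━━━━━━━━━━━━━━━━━━━━━━━━━━━┛        
━━━━━━━━┛                                          


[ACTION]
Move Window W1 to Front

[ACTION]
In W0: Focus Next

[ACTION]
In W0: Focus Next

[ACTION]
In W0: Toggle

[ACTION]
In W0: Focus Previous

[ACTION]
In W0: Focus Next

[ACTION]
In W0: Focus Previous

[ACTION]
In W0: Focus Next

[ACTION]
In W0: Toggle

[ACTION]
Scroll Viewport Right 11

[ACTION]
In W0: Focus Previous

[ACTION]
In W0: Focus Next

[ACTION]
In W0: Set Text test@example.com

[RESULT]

     ┠────────────────────────────────────┨        
─────┃  ██  ██  ██                        ┃        
   [x┃  ██  ██  ██                        ┃        
   [E┃██  ██  ██  ██                      ┃        
   [t┃██  ██  ██  ██                      ┃        
   [ ┃  ██  ██  ██                        ┃        
   [I┃  ██  ██  ██                        ┃        
   [ ┃██  ██  ██  ██                      ┃        
   [x┃██  ██  ██  ██                      ┃        
   [A┃  ██  ██  ██                        ┃        
     ┃  ██  ██  ██                        ┃        
     ┃██  ██  ██  ██                      ┃        
     ┃██  ██  ██  ██                      ┃        
     ┃  ██  ██  ██                        ┃        
     ┃  ██  ██  ██                        ┃        
     ┗━━━━━━━━━━━━━━━━━━━━━━━━━━━━━━━━━━━━┛        
━━━━━━━━┛                                          


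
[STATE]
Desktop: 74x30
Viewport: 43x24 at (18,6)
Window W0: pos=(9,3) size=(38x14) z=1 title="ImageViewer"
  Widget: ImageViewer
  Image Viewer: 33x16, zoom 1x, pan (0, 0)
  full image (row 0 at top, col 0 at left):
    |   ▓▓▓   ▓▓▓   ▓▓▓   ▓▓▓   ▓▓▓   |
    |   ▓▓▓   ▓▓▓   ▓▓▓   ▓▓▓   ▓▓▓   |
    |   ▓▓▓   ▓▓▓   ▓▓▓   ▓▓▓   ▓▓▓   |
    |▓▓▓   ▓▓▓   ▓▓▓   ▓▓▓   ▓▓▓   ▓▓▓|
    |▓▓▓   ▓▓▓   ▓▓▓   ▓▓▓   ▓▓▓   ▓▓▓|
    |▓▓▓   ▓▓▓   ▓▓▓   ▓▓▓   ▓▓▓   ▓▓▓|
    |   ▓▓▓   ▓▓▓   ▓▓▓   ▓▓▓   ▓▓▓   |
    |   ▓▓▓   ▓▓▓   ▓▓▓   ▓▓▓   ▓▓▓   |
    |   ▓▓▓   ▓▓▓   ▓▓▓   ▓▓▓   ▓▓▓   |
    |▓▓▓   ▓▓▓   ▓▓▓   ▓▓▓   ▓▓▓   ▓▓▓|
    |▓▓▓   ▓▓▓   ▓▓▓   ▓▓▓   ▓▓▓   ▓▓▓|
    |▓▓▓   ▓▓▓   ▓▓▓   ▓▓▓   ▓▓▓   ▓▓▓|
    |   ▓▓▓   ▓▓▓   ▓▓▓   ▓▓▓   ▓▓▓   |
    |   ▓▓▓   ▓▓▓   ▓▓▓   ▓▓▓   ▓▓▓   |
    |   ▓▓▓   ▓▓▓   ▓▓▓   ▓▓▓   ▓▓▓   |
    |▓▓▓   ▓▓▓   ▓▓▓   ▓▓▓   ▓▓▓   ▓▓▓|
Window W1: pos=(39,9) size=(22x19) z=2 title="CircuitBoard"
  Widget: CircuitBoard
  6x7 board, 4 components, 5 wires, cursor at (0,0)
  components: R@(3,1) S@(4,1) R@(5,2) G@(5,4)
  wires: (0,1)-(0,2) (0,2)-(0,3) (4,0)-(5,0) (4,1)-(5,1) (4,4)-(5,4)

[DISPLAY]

 ▓▓▓   ▓▓▓   ▓▓▓   ▓▓▓      ┃              
 ▓▓▓   ▓▓▓   ▓▓▓   ▓▓▓      ┃              
 ▓▓▓   ▓▓▓   ▓▓▓   ▓▓▓      ┃              
▓   ▓▓▓   ▓▓▓   ▓▓▓  ┏━━━━━━━━━━━━━━━━━━━━┓
▓   ▓▓▓   ▓▓▓   ▓▓▓  ┃ CircuitBoard       ┃
▓   ▓▓▓   ▓▓▓   ▓▓▓  ┠────────────────────┨
 ▓▓▓   ▓▓▓   ▓▓▓   ▓▓┃   0 1 2 3 4 5      ┃
 ▓▓▓   ▓▓▓   ▓▓▓   ▓▓┃0  [.]  · ─ · ─ ·   ┃
 ▓▓▓   ▓▓▓   ▓▓▓   ▓▓┃                    ┃
▓   ▓▓▓   ▓▓▓   ▓▓▓  ┃1                   ┃
━━━━━━━━━━━━━━━━━━━━━┃                    ┃
                     ┃2                   ┃
                     ┃                    ┃
                     ┃3       R           ┃
                     ┃                    ┃
                     ┃4   ·   S           ┃
                     ┃    │   │           ┃
                     ┃5   ·   ·   R       ┃
                     ┃                    ┃
                     ┃6                   ┃
                     ┃Cursor: (0,0)       ┃
                     ┗━━━━━━━━━━━━━━━━━━━━┛
                                           
                                           


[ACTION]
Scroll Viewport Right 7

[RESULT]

▓▓▓   ▓▓▓   ▓▓▓      ┃                     
▓▓▓   ▓▓▓   ▓▓▓      ┃                     
▓▓▓   ▓▓▓   ▓▓▓      ┃                     
   ▓▓▓   ▓▓▓  ┏━━━━━━━━━━━━━━━━━━━━┓       
   ▓▓▓   ▓▓▓  ┃ CircuitBoard       ┃       
   ▓▓▓   ▓▓▓  ┠────────────────────┨       
▓▓▓   ▓▓▓   ▓▓┃   0 1 2 3 4 5      ┃       
▓▓▓   ▓▓▓   ▓▓┃0  [.]  · ─ · ─ ·   ┃       
▓▓▓   ▓▓▓   ▓▓┃                    ┃       
   ▓▓▓   ▓▓▓  ┃1                   ┃       
━━━━━━━━━━━━━━┃                    ┃       
              ┃2                   ┃       
              ┃                    ┃       
              ┃3       R           ┃       
              ┃                    ┃       
              ┃4   ·   S           ┃       
              ┃    │   │           ┃       
              ┃5   ·   ·   R       ┃       
              ┃                    ┃       
              ┃6                   ┃       
              ┃Cursor: (0,0)       ┃       
              ┗━━━━━━━━━━━━━━━━━━━━┛       
                                           
                                           


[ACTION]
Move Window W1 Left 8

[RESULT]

▓▓▓   ▓▓▓   ▓▓▓      ┃                     
▓▓▓   ▓▓▓   ▓▓▓      ┃                     
▓▓▓   ▓▓▓   ▓▓▓      ┃                     
   ▓▓▓┏━━━━━━━━━━━━━━━━━━━━┓               
   ▓▓▓┃ CircuitBoard       ┃               
   ▓▓▓┠────────────────────┨               
▓▓▓   ┃   0 1 2 3 4 5      ┃               
▓▓▓   ┃0  [.]  · ─ · ─ ·   ┃               
▓▓▓   ┃                    ┃               
   ▓▓▓┃1                   ┃               
━━━━━━┃                    ┃               
      ┃2                   ┃               
      ┃                    ┃               
      ┃3       R           ┃               
      ┃                    ┃               
      ┃4   ·   S           ┃               
      ┃    │   │           ┃               
      ┃5   ·   ·   R       ┃               
      ┃                    ┃               
      ┃6                   ┃               
      ┃Cursor: (0,0)       ┃               
      ┗━━━━━━━━━━━━━━━━━━━━┛               
                                           
                                           


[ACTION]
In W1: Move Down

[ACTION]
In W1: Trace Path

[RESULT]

▓▓▓   ▓▓▓   ▓▓▓      ┃                     
▓▓▓   ▓▓▓   ▓▓▓      ┃                     
▓▓▓   ▓▓▓   ▓▓▓      ┃                     
   ▓▓▓┏━━━━━━━━━━━━━━━━━━━━┓               
   ▓▓▓┃ CircuitBoard       ┃               
   ▓▓▓┠────────────────────┨               
▓▓▓   ┃   0 1 2 3 4 5      ┃               
▓▓▓   ┃0       · ─ · ─ ·   ┃               
▓▓▓   ┃                    ┃               
   ▓▓▓┃1  [.]              ┃               
━━━━━━┃                    ┃               
      ┃2                   ┃               
      ┃                    ┃               
      ┃3       R           ┃               
      ┃                    ┃               
      ┃4   ·   S           ┃               
      ┃    │   │           ┃               
      ┃5   ·   ·   R       ┃               
      ┃                    ┃               
      ┃6                   ┃               
      ┃Cursor: (1,0)  Trace┃               
      ┗━━━━━━━━━━━━━━━━━━━━┛               
                                           
                                           


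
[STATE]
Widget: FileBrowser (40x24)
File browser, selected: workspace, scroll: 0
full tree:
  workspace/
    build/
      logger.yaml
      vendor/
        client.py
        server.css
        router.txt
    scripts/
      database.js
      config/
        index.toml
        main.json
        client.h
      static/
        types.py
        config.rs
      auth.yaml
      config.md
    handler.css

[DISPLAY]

> [-] workspace/                        
    [+] build/                          
    [+] scripts/                        
    handler.css                         
                                        
                                        
                                        
                                        
                                        
                                        
                                        
                                        
                                        
                                        
                                        
                                        
                                        
                                        
                                        
                                        
                                        
                                        
                                        
                                        


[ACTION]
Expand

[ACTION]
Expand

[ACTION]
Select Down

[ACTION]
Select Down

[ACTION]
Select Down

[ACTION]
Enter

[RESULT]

  [-] workspace/                        
    [+] build/                          
    [+] scripts/                        
  > handler.css                         
                                        
                                        
                                        
                                        
                                        
                                        
                                        
                                        
                                        
                                        
                                        
                                        
                                        
                                        
                                        
                                        
                                        
                                        
                                        
                                        


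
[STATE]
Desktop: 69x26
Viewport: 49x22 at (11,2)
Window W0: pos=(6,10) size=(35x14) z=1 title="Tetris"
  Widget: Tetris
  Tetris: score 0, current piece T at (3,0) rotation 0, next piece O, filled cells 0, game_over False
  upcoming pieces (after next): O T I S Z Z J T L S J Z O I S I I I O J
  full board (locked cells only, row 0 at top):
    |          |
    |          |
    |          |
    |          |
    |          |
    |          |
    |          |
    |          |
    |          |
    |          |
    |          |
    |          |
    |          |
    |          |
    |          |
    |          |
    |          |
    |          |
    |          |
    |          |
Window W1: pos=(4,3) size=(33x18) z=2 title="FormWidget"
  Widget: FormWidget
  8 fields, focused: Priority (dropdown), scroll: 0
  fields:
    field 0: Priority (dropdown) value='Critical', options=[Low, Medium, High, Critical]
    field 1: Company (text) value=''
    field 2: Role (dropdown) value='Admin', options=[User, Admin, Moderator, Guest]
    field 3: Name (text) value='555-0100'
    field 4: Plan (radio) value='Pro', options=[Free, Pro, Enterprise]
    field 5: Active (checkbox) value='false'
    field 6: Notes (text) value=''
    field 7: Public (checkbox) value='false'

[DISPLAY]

                                                 
━━━━━━━━━━━━━━━━━━━━━━━━━┓                       
idget                    ┃                       
─────────────────────────┨                       
rity:   [Critical      ▼]┃                       
any:    [               ]┃                       
:       [Admin         ▼]┃                       
:       [555-0100       ]┃                       
:       ( ) Free  (●) Pro┃━━━┓                   
ve:     [ ]              ┃   ┃                   
s:      [               ]┃───┨                   
ic:     [ ]              ┃   ┃                   
                         ┃   ┃                   
                         ┃   ┃                   
                         ┃   ┃                   
                         ┃   ┃                   
                         ┃   ┃                   
                         ┃   ┃                   
━━━━━━━━━━━━━━━━━━━━━━━━━┛   ┃                   
      │                      ┃                   
      │                      ┃                   
━━━━━━━━━━━━━━━━━━━━━━━━━━━━━┛                   


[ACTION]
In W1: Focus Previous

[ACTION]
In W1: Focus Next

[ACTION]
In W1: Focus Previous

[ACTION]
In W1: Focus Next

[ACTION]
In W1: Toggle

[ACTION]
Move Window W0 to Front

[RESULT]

                                                 
━━━━━━━━━━━━━━━━━━━━━━━━━┓                       
idget                    ┃                       
─────────────────────────┨                       
rity:   [Critical      ▼]┃                       
any:    [               ]┃                       
:       [Admin         ▼]┃                       
:       [555-0100       ]┃                       
━━━━━━━━━━━━━━━━━━━━━━━━━━━━━┓                   
ris                          ┃                   
─────────────────────────────┨                   
      │Next:                 ┃                   
      │▓▓                    ┃                   
      │▓▓                    ┃                   
      │                      ┃                   
      │                      ┃                   
      │                      ┃                   
      │Score:                ┃                   
      │0                     ┃                   
      │                      ┃                   
      │                      ┃                   
━━━━━━━━━━━━━━━━━━━━━━━━━━━━━┛                   


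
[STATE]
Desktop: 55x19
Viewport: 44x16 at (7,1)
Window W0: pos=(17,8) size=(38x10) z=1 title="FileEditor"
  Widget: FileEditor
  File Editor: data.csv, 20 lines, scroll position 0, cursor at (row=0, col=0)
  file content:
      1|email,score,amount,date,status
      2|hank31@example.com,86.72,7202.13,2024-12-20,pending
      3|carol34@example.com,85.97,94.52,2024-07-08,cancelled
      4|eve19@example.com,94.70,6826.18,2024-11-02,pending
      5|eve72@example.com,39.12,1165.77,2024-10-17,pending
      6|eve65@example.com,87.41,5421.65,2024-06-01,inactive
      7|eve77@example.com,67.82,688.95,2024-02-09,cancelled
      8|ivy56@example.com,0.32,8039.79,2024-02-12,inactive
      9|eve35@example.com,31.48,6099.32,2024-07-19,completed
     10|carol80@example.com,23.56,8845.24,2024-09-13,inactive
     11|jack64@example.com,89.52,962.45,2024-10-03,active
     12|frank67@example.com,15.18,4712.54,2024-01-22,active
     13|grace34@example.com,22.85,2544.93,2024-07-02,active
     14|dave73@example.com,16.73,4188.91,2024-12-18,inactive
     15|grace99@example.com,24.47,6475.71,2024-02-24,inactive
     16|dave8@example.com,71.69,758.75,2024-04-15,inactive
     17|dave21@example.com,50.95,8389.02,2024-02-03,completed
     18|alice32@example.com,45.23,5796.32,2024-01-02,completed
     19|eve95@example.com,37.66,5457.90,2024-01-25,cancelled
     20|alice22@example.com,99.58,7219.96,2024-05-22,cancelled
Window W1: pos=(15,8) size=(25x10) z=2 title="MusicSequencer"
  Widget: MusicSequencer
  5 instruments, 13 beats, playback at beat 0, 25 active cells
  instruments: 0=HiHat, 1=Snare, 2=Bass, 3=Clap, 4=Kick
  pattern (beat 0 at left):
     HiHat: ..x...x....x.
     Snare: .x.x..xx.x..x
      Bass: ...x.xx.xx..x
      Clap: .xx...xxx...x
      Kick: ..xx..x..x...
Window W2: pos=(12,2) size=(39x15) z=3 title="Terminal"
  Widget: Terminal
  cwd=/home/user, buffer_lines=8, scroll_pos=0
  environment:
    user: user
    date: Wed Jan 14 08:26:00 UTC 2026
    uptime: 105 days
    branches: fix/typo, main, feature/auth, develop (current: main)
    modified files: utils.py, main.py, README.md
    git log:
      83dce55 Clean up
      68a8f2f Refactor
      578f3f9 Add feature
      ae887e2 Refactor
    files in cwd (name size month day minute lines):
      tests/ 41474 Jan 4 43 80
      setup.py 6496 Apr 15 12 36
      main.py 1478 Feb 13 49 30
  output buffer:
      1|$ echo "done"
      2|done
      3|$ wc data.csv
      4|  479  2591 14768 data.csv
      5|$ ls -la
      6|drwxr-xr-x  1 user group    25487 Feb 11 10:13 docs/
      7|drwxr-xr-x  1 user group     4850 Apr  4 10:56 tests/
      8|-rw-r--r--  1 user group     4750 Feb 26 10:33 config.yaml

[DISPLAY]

                                            
     ┏━━━━━━━━━━━━━━━━━━━━━━━━━━━━━━━━━━━━━┓
     ┃ Terminal                            ┃
     ┠─────────────────────────────────────┨
     ┃$ echo "done"                        ┃
     ┃done                                 ┃
     ┃$ wc data.csv                        ┃
     ┃  479  2591 14768 data.csv           ┃
     ┃$ ls -la                             ┃
     ┃drwxr-xr-x  1 user group    25487 Feb┃
     ┃drwxr-xr-x  1 user group     4850 Apr┃
     ┃-rw-r--r--  1 user group     4750 Feb┃
     ┃$ █                                  ┃
     ┃                                     ┃
     ┃                                     ┃
     ┗━━━━━━━━━━━━━━━━━━━━━━━━━━━━━━━━━━━━━┛


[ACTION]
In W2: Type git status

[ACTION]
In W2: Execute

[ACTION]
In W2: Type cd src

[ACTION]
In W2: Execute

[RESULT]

                                            
     ┏━━━━━━━━━━━━━━━━━━━━━━━━━━━━━━━━━━━━━┓
     ┃ Terminal                            ┃
     ┠─────────────────────────────────────┨
     ┃-rw-r--r--  1 user group     4750 Feb┃
     ┃$ git status                         ┃
     ┃On branch main                       ┃
     ┃Changes not staged for commit:       ┃
     ┃                                     ┃
     ┃        modified:   utils.py         ┃
     ┃        modified:   main.py          ┃
     ┃        modified:   README.md        ┃
     ┃$ cd src                             ┃
     ┃                                     ┃
     ┃$ █                                  ┃
     ┗━━━━━━━━━━━━━━━━━━━━━━━━━━━━━━━━━━━━━┛


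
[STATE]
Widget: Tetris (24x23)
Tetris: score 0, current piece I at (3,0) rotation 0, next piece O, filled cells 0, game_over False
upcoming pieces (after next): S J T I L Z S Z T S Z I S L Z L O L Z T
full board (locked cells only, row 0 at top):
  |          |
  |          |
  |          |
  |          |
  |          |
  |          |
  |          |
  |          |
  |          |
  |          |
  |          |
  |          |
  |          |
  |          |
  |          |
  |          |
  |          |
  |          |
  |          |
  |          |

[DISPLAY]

   ████   │Next:        
          │▓▓           
          │▓▓           
          │             
          │             
          │             
          │Score:       
          │0            
          │             
          │             
          │             
          │             
          │             
          │             
          │             
          │             
          │             
          │             
          │             
          │             
          │             
          │             
          │             


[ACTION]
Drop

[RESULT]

          │Next:        
   ████   │▓▓           
          │▓▓           
          │             
          │             
          │             
          │Score:       
          │0            
          │             
          │             
          │             
          │             
          │             
          │             
          │             
          │             
          │             
          │             
          │             
          │             
          │             
          │             
          │             


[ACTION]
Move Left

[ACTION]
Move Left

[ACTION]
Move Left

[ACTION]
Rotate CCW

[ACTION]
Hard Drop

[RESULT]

    ▓▓    │Next:        
    ▓▓    │ ░░          
          │░░           
          │             
          │             
          │             
          │Score:       
          │0            
          │             
          │             
          │             
          │             
          │             
          │             
          │             
          │             
█         │             
█         │             
█         │             
█         │             
          │             
          │             
          │             


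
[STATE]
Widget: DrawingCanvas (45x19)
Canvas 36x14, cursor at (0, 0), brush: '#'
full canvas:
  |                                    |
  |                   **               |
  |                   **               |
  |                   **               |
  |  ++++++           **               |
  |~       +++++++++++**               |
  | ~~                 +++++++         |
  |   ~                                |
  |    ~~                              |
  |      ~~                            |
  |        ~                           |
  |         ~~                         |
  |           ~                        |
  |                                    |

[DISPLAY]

+                                            
                   **                        
                   **                        
                   **                        
  ++++++           **                        
~       +++++++++++**                        
 ~~                 +++++++                  
   ~                                         
    ~~                                       
      ~~                                     
        ~                                    
         ~~                                  
           ~                                 
                                             
                                             
                                             
                                             
                                             
                                             


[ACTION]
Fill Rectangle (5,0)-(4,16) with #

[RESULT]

+                                            
                   **                        
                   **                        
                   **                        
#################  **                        
#################++**                        
 ~~                 +++++++                  
   ~                                         
    ~~                                       
      ~~                                     
        ~                                    
         ~~                                  
           ~                                 
                                             
                                             
                                             
                                             
                                             
                                             


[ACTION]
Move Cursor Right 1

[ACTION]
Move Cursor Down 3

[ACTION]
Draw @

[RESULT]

                                             
                   **                        
                   **                        
 @                 **                        
#################  **                        
#################++**                        
 ~~                 +++++++                  
   ~                                         
    ~~                                       
      ~~                                     
        ~                                    
         ~~                                  
           ~                                 
                                             
                                             
                                             
                                             
                                             
                                             


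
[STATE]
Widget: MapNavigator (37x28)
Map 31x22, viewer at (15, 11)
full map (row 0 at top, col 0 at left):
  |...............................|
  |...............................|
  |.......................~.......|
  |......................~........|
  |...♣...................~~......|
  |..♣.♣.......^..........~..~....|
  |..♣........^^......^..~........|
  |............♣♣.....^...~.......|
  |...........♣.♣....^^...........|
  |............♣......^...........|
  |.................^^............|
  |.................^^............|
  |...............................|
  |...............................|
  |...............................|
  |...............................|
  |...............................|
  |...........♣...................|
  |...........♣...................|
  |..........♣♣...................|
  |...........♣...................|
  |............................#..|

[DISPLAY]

                                     
                                     
                                     
   ...............................   
   ...............................   
   .......................~.......   
   ......................~........   
   ...♣...................~~......   
   ..♣.♣.......^..........~..~....   
   ..♣........^^......^..~........   
   ............♣♣.....^...~.......   
   ...........♣.♣....^^...........   
   ............♣......^...........   
   .................^^............   
   ...............@.^^............   
   ...............................   
   ...............................   
   ...............................   
   ...............................   
   ...............................   
   ...........♣...................   
   ...........♣...................   
   ..........♣♣...................   
   ...........♣...................   
   ............................#..   
                                     
                                     
                                     


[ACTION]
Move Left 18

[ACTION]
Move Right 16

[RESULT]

                                     
                                     
                                     
  ...............................    
  ...............................    
  .......................~.......    
  ......................~........    
  ...♣...................~~......    
  ..♣.♣.......^..........~..~....    
  ..♣........^^......^..~........    
  ............♣♣.....^...~.......    
  ...........♣.♣....^^...........    
  ............♣......^...........    
  .................^^............    
  ................@^^............    
  ...............................    
  ...............................    
  ...............................    
  ...............................    
  ...............................    
  ...........♣...................    
  ...........♣...................    
  ..........♣♣...................    
  ...........♣...................    
  ............................#..    
                                     
                                     
                                     


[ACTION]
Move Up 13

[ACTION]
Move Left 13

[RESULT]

                                     
                                     
                                     
                                     
                                     
                                     
                                     
                                     
                                     
                                     
                                     
                                     
                                     
                                     
               ...@..................
               ......................
               ......................
               ......................
               ...♣..................
               ..♣.♣.......^.........
               ..♣........^^......^..
               ............♣♣.....^..
               ...........♣.♣....^^..
               ............♣......^..
               .................^^...
               .................^^...
               ......................
               ......................


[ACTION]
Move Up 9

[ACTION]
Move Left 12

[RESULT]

                                     
                                     
                                     
                                     
                                     
                                     
                                     
                                     
                                     
                                     
                                     
                                     
                                     
                                     
                  @..................
                  ...................
                  ...................
                  ...................
                  ...♣...............
                  ..♣.♣.......^......
                  ..♣........^^......
                  ............♣♣.....
                  ...........♣.♣....^
                  ............♣......
                  .................^^
                  .................^^
                  ...................
                  ...................
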